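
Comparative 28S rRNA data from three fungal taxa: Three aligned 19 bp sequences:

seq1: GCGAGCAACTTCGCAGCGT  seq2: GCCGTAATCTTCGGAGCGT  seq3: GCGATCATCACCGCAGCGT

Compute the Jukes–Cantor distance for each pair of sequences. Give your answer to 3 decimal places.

seq1–seq2: 6/19 sites differ → p ≈ 0.315789, d = −0.75 ln(1 − 0.421052) = 0.409907 ≈ 0.410.
seq1–seq3: 4/19 sites differ → p ≈ 0.210526, d = −0.75 ln(1 − 0.280701) = 0.247109 ≈ 0.247.
seq2–seq3: 6/19 sites differ → p ≈ 0.315789, d = −0.75 ln(1 − 0.421052) = 0.409907 ≈ 0.410.

d(seq1,seq2) = 0.410, d(seq1,seq3) = 0.247, d(seq2,seq3) = 0.410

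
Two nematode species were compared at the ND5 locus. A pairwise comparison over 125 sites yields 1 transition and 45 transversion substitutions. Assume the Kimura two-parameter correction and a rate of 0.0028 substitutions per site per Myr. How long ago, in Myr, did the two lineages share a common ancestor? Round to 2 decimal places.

98.94

P = 1/125 = 0.008 and Q = 45/125 = 0.36.
Under the Kimura two-parameter model, d = −½ ln(1 − 2P − Q) − ¼ ln(1 − 2Q).
1 − 2P − Q = 0.624, giving −½ ln(0.624) = 0.235802.
1 − 2Q = 0.28, giving −¼ ln(0.28) = 0.318241.
d = 0.235802 + 0.318241 = 0.554043.
Under a molecular clock d = 2μt, so t = d/(2μ) = 0.554043 / (2 × 0.0028) = 98.94 Myr.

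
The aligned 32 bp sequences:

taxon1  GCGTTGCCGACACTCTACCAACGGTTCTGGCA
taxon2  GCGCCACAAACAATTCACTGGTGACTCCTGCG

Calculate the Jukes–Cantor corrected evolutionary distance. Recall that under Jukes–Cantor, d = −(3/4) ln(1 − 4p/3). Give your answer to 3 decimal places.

0.924

The sequences differ at 17 of 32 sites, so p = 17/32 = 0.53125.
d = −(3/4) ln(1 − 4p/3) = −0.75 ln(1 − 0.708333) = −0.75 ln(0.291667)
  = −0.75 × (-1.232143) = 0.924107 substitutions/site.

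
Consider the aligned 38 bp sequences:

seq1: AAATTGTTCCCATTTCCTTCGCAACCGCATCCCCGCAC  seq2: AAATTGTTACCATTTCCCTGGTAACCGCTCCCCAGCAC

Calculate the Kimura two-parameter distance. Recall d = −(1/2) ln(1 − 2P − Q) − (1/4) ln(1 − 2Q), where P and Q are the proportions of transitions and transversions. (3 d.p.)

Of 38 sites, 3 differences are transitions and 4 are transversions, so P = 3/38 ≈ 0.078947 and Q = 4/38 ≈ 0.105263.
Under the Kimura two-parameter model, d = −½ ln(1 − 2P − Q) − ¼ ln(1 − 2Q).
1 − 2P − Q = 0.736843, giving −½ ln(0.736843) = 0.152690.
1 − 2Q = 0.789474, giving −¼ ln(0.789474) = 0.059097.
d = 0.152690 + 0.059097 = 0.211787.

0.212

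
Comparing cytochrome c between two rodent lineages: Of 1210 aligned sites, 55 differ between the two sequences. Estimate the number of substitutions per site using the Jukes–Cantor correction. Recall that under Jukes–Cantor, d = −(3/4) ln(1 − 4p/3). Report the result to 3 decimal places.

0.047

p = 55/1210 ≈ 0.045455.
d = −(3/4) ln(1 − 4p/3) = −0.75 ln(1 − 0.060607) = −0.75 ln(0.939393)
  = −0.75 × (-0.062521) = 0.046891 substitutions/site.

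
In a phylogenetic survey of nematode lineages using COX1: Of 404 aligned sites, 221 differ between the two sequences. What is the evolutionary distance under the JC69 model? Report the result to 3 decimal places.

0.980

p = 221/404 ≈ 0.54703.
d = −(3/4) ln(1 − 4p/3) = −0.75 ln(1 − 0.729373) = −0.75 ln(0.270627)
  = −0.75 × (-1.307014) = 0.980261 substitutions/site.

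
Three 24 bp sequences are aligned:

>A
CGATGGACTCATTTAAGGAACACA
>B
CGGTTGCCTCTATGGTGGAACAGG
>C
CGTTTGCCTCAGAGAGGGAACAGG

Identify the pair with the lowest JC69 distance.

A–B: 10/24 differ, p = 0.417, d = 0.608.
A–C: 9/24 differ, p = 0.375, d = 0.520.
B–C: 6/24 differ, p = 0.250, d = 0.304.
The smallest distance is between B and C.

B and C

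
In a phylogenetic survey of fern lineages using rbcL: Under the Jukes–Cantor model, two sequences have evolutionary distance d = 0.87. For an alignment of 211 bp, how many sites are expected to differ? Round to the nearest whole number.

109

Invert JC69: p = (3/4)(1 − e^(−4d/3)) = 0.75 × (1 − e^(-1.16)) = 0.75 × (1 − 0.313486) = 0.514886.
Expected differing sites = pL ≈ 0.514886 × 211 = 108.640946 ≈ 109.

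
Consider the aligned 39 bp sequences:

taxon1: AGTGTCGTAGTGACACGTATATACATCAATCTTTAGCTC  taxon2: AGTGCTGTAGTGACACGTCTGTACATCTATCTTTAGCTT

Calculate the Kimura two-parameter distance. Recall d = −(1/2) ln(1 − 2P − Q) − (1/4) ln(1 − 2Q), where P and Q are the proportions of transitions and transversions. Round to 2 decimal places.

Of 39 sites, 4 differences are transitions and 2 are transversions, so P = 4/39 ≈ 0.102564 and Q = 2/39 ≈ 0.051282.
Under the Kimura two-parameter model, d = −½ ln(1 − 2P − Q) − ¼ ln(1 − 2Q).
1 − 2P − Q = 0.74359, giving −½ ln(0.74359) = 0.148133.
1 − 2Q = 0.897436, giving −¼ ln(0.897436) = 0.027053.
d = 0.148133 + 0.027053 = 0.175186.

0.18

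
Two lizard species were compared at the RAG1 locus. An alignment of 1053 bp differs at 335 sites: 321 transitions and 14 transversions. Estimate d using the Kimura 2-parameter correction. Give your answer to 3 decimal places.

0.494

P = 321/1053 ≈ 0.304843 and Q = 14/1053 ≈ 0.013295.
Under the Kimura two-parameter model, d = −½ ln(1 − 2P − Q) − ¼ ln(1 − 2Q).
1 − 2P − Q = 0.377019, giving −½ ln(0.377019) = 0.487730.
1 − 2Q = 0.97341, giving −¼ ln(0.97341) = 0.006737.
d = 0.487730 + 0.006737 = 0.494467.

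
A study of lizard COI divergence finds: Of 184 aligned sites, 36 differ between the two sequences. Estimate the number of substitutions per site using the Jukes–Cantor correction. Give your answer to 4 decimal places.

0.2267

p = 36/184 ≈ 0.195652.
d = −(3/4) ln(1 − 4p/3) = −0.75 ln(1 − 0.260869) = −0.75 ln(0.739131)
  = −0.75 × (-0.302280) = 0.226710 substitutions/site.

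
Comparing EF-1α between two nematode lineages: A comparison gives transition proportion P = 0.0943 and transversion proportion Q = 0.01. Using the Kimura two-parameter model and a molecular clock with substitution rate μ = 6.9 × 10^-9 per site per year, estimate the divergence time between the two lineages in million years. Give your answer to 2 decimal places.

8.39

Under the Kimura two-parameter model, d = −½ ln(1 − 2P − Q) − ¼ ln(1 − 2Q).
1 − 2P − Q = 0.8014, giving −½ ln(0.8014) = 0.110698.
1 − 2Q = 0.98, giving −¼ ln(0.98) = 0.005051.
d = 0.110698 + 0.005051 = 0.115749.
Under a molecular clock d = 2μt, so t = d/(2μ) = 0.115749 / (2 × 6.9 × 10^-9) = 8.39 million years.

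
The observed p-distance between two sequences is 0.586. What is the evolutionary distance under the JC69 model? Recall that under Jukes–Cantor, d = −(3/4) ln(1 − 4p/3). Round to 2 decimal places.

d = −(3/4) ln(1 − 4p/3) = −0.75 ln(1 − 0.781333) = −0.75 ln(0.218667)
  = −0.75 × (-1.520205) = 1.140154 substitutions/site.

1.14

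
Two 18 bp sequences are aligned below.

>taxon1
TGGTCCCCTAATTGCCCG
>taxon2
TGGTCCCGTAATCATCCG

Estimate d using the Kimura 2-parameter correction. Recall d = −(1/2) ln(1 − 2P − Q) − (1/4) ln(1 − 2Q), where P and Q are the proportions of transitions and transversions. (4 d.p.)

Of 18 sites, 3 differences are transitions and 1 are transversions, so P = 3/18 ≈ 0.166667 and Q = 1/18 ≈ 0.055556.
Under the Kimura two-parameter model, d = −½ ln(1 − 2P − Q) − ¼ ln(1 − 2Q).
1 − 2P − Q = 0.61111, giving −½ ln(0.61111) = 0.246239.
1 − 2Q = 0.888888, giving −¼ ln(0.888888) = 0.029446.
d = 0.246239 + 0.029446 = 0.275685.

0.2757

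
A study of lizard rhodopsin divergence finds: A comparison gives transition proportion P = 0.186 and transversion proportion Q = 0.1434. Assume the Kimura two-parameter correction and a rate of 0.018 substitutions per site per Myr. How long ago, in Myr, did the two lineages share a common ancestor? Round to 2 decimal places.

Under the Kimura two-parameter model, d = −½ ln(1 − 2P − Q) − ¼ ln(1 − 2Q).
1 − 2P − Q = 0.4846, giving −½ ln(0.4846) = 0.362216.
1 − 2Q = 0.7132, giving −¼ ln(0.7132) = 0.084498.
d = 0.362216 + 0.084498 = 0.446714.
Under a molecular clock d = 2μt, so t = d/(2μ) = 0.446714 / (2 × 0.018) = 12.41 Myr.

12.41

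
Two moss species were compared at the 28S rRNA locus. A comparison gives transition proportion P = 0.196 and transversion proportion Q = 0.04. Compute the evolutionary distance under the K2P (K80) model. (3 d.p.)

Under the Kimura two-parameter model, d = −½ ln(1 − 2P − Q) − ¼ ln(1 − 2Q).
1 − 2P − Q = 0.568, giving −½ ln(0.568) = 0.282817.
1 − 2Q = 0.92, giving −¼ ln(0.92) = 0.020845.
d = 0.282817 + 0.020845 = 0.303662.

0.304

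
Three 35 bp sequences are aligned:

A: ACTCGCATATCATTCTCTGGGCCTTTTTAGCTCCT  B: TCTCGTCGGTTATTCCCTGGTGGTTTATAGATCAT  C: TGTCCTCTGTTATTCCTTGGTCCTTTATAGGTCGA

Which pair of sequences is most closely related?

A–B: 13/35 differ, p = 0.371, d = 0.513.
A–C: 14/35 differ, p = 0.400, d = 0.572.
B–C: 9/35 differ, p = 0.257, d = 0.315.
The smallest distance is between B and C.

B and C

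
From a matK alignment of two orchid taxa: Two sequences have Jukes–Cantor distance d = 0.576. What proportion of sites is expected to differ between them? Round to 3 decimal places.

0.402

p = (3/4)(1 − e^(−4d/3)) = 0.75 × (1 − e^(-0.768)) = 0.75 × (1 − 0.463940) = 0.402045.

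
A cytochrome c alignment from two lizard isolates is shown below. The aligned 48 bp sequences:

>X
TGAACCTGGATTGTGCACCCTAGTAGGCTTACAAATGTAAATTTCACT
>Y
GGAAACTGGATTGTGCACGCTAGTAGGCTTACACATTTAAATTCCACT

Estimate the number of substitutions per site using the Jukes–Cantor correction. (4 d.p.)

The sequences differ at 6 of 48 sites (1, 5, 19, 34, 37, 44), so p = 6/48 = 0.125.
d = −(3/4) ln(1 − 4p/3) = −0.75 ln(1 − 0.166667) = −0.75 ln(0.833333)
  = −0.75 × (-0.182322) = 0.136742 substitutions/site.

0.1367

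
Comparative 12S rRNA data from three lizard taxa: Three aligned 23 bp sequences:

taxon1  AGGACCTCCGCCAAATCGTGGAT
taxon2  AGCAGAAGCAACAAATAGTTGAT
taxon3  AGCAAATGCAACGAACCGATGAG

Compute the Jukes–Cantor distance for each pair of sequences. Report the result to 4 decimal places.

d(taxon1,taxon2) = 0.5532, d(taxon1,taxon3) = 0.7614, d(taxon2,taxon3) = 0.3904

taxon1–taxon2: 9/23 sites differ → p ≈ 0.391304, d = −0.75 ln(1 − 0.521739) = 0.553199 ≈ 0.5532.
taxon1–taxon3: 11/23 sites differ → p ≈ 0.478261, d = −0.75 ln(1 − 0.637681) = 0.761423 ≈ 0.7614.
taxon2–taxon3: 7/23 sites differ → p ≈ 0.304348, d = −0.75 ln(1 − 0.405797) = 0.390401 ≈ 0.3904.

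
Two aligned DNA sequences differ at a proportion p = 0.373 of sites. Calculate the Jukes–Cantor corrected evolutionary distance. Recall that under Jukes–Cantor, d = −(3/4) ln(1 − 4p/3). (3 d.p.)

d = −(3/4) ln(1 − 4p/3) = −0.75 ln(1 − 0.497333) = −0.75 ln(0.502667)
  = −0.75 × (-0.687827) = 0.515870 substitutions/site.

0.516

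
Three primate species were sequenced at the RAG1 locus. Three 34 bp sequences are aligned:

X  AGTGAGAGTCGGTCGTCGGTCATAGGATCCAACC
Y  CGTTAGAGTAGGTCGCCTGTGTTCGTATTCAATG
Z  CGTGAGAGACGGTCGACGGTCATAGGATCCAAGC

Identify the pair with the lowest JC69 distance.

X and Z

X–Y: 12/34 differ, p = 0.353, d = 0.477.
X–Z: 4/34 differ, p = 0.118, d = 0.128.
Y–Z: 12/34 differ, p = 0.353, d = 0.477.
The smallest distance is between X and Z.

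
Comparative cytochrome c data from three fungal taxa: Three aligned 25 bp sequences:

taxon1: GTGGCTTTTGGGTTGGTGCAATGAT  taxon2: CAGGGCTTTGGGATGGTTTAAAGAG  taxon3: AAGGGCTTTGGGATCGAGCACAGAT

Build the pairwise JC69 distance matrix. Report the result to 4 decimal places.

d(taxon1,taxon2) = 0.4904, d(taxon1,taxon3) = 0.4904, d(taxon2,taxon3) = 0.3505

taxon1–taxon2: 9/25 sites differ → p = 0.36, d = −0.75 ln(1 − 0.48) = 0.490445 ≈ 0.4904.
taxon1–taxon3: 9/25 sites differ → p = 0.36, d = −0.75 ln(1 − 0.48) = 0.490445 ≈ 0.4904.
taxon2–taxon3: 7/25 sites differ → p = 0.28, d = −0.75 ln(1 − 0.373333) = 0.350505 ≈ 0.3505.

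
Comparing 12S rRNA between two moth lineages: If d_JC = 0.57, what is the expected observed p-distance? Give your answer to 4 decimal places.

0.3993

p = (3/4)(1 − e^(−4d/3)) = 0.75 × (1 − e^(-0.76)) = 0.75 × (1 − 0.467666) = 0.399251.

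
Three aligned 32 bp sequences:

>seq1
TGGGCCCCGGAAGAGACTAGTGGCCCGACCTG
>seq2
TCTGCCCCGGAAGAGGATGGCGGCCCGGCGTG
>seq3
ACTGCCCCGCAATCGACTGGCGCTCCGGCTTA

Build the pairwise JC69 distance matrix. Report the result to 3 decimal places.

d(seq1,seq2) = 0.304, d(seq1,seq3) = 0.585, d(seq2,seq3) = 0.404

seq1–seq2: 8/32 sites differ → p = 0.25, d = −0.75 ln(1 − 0.333333) = 0.304098 ≈ 0.304.
seq1–seq3: 13/32 sites differ → p = 0.40625, d = −0.75 ln(1 − 0.541667) = 0.585119 ≈ 0.585.
seq2–seq3: 10/32 sites differ → p = 0.3125, d = −0.75 ln(1 − 0.416667) = 0.404248 ≈ 0.404.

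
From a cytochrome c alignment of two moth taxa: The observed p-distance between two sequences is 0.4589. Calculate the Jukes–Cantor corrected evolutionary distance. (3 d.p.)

d = −(3/4) ln(1 − 4p/3) = −0.75 ln(1 − 0.611867) = −0.75 ln(0.388133)
  = −0.75 × (-0.946407) = 0.709805 substitutions/site.

0.710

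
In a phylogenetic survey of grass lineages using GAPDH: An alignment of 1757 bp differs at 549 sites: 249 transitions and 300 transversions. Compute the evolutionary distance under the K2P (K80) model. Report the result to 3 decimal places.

0.407

P = 249/1757 ≈ 0.141719 and Q = 300/1757 ≈ 0.170746.
Under the Kimura two-parameter model, d = −½ ln(1 − 2P − Q) − ¼ ln(1 − 2Q).
1 − 2P − Q = 0.545816, giving −½ ln(0.545816) = 0.302737.
1 − 2Q = 0.658508, giving −¼ ln(0.658508) = 0.104445.
d = 0.302737 + 0.104445 = 0.407182.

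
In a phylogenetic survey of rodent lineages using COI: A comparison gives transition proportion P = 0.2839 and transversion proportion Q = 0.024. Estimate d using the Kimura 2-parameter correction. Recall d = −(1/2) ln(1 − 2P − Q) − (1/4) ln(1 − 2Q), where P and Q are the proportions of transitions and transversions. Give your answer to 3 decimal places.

Under the Kimura two-parameter model, d = −½ ln(1 − 2P − Q) − ¼ ln(1 − 2Q).
1 − 2P − Q = 0.4082, giving −½ ln(0.4082) = 0.447999.
1 − 2Q = 0.952, giving −¼ ln(0.952) = 0.012298.
d = 0.447999 + 0.012298 = 0.460297.

0.460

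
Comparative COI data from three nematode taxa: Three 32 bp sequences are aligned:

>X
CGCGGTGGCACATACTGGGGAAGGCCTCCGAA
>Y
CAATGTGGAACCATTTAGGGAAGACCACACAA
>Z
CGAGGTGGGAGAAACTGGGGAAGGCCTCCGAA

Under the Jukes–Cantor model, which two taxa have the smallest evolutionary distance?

X–Y: 13/32 differ, p = 0.406, d = 0.585.
X–Z: 4/32 differ, p = 0.125, d = 0.137.
Y–Z: 12/32 differ, p = 0.375, d = 0.520.
The smallest distance is between X and Z.

X and Z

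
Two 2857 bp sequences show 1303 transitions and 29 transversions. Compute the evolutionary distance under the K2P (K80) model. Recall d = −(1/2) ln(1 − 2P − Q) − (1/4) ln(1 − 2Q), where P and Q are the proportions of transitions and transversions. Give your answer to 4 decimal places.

P = 1303/2857 ≈ 0.456073 and Q = 29/2857 ≈ 0.010151.
Under the Kimura two-parameter model, d = −½ ln(1 − 2P − Q) − ¼ ln(1 − 2Q).
1 − 2P − Q = 0.077703, giving −½ ln(0.077703) = 1.277431.
1 − 2Q = 0.979698, giving −¼ ln(0.979698) = 0.005128.
d = 1.277431 + 0.005128 = 1.282559.

1.2826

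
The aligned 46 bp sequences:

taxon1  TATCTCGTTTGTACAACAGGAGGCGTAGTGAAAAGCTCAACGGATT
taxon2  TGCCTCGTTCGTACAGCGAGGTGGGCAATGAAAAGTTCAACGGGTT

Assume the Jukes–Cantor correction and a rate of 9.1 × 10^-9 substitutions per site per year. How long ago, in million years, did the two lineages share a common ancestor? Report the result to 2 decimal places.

The sequences differ at 13 of 46 sites, so p = 13/46 ≈ 0.282609.
d = −(3/4) ln(1 − 4p/3) = −0.75 ln(1 − 0.376812) = −0.75 ln(0.623188)
  = −0.75 × (-0.472907) = 0.354680 substitutions/site.
Under a molecular clock d = 2μt, so t = d/(2μ) = 0.354680 / (2 × 9.1 × 10^-9) = 19.49 million years.

19.49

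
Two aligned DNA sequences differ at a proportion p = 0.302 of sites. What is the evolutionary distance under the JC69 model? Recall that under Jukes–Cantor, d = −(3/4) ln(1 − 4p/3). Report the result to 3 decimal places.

d = −(3/4) ln(1 − 4p/3) = −0.75 ln(1 − 0.402667) = −0.75 ln(0.597333)
  = −0.75 × (-0.515281) = 0.386461 substitutions/site.

0.386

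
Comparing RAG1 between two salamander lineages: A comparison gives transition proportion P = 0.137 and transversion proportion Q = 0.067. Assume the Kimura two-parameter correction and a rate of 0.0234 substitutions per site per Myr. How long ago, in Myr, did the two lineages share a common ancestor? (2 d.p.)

5.22

Under the Kimura two-parameter model, d = −½ ln(1 − 2P − Q) − ¼ ln(1 − 2Q).
1 − 2P − Q = 0.659, giving −½ ln(0.659) = 0.208516.
1 − 2Q = 0.866, giving −¼ ln(0.866) = 0.035968.
d = 0.208516 + 0.035968 = 0.244484.
Under a molecular clock d = 2μt, so t = d/(2μ) = 0.244484 / (2 × 0.0234) = 5.22 Myr.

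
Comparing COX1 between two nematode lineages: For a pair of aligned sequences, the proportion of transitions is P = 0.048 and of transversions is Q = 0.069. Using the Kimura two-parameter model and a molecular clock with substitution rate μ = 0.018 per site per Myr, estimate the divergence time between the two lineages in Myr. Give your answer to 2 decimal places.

3.54

Under the Kimura two-parameter model, d = −½ ln(1 − 2P − Q) − ¼ ln(1 − 2Q).
1 − 2P − Q = 0.835, giving −½ ln(0.835) = 0.090162.
1 − 2Q = 0.862, giving −¼ ln(0.862) = 0.037125.
d = 0.090162 + 0.037125 = 0.127287.
Under a molecular clock d = 2μt, so t = d/(2μ) = 0.127287 / (2 × 0.018) = 3.54 Myr.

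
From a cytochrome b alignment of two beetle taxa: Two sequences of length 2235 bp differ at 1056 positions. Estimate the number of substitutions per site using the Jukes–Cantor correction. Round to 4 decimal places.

p = 1056/2235 ≈ 0.472483.
d = −(3/4) ln(1 − 4p/3) = −0.75 ln(1 − 0.629977) = −0.75 ln(0.370023)
  = −0.75 × (-0.994190) = 0.745643 substitutions/site.

0.7456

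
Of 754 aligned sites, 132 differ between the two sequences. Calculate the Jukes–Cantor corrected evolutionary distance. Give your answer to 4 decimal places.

p = 132/754 ≈ 0.175066.
d = −(3/4) ln(1 − 4p/3) = −0.75 ln(1 − 0.233421) = −0.75 ln(0.766579)
  = −0.75 × (-0.265818) = 0.199364 substitutions/site.

0.1994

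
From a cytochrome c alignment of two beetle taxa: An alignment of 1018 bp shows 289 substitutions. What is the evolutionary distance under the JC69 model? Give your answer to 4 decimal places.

0.3567

p = 289/1018 ≈ 0.28389.
d = −(3/4) ln(1 − 4p/3) = −0.75 ln(1 − 0.37852) = −0.75 ln(0.62148)
  = −0.75 × (-0.475652) = 0.356739 substitutions/site.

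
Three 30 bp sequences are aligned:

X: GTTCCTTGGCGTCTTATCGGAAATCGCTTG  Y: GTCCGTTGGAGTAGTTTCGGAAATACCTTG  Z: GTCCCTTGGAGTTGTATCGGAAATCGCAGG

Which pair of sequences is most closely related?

X and Z

X–Y: 8/30 differ, p = 0.267, d = 0.330.
X–Z: 6/30 differ, p = 0.200, d = 0.233.
Y–Z: 7/30 differ, p = 0.233, d = 0.280.
The smallest distance is between X and Z.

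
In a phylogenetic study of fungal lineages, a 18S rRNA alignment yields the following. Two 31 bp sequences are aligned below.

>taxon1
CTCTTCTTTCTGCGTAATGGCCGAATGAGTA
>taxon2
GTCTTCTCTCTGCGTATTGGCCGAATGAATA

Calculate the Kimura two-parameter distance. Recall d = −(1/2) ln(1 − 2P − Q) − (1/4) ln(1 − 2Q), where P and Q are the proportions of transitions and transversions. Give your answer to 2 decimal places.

0.14

Of 31 sites, 2 differences are transitions and 2 are transversions, so P = 2/31 ≈ 0.064516 and Q = 2/31 ≈ 0.064516.
Under the Kimura two-parameter model, d = −½ ln(1 − 2P − Q) − ¼ ln(1 − 2Q).
1 − 2P − Q = 0.806452, giving −½ ln(0.806452) = 0.107555.
1 − 2Q = 0.870968, giving −¼ ln(0.870968) = 0.034538.
d = 0.107555 + 0.034538 = 0.142093.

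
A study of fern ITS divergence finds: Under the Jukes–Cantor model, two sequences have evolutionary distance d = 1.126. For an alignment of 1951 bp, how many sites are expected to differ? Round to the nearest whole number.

Invert JC69: p = (3/4)(1 − e^(−4d/3)) = 0.75 × (1 − e^(-1.501333)) = 0.75 × (1 − 0.222833) = 0.582875.
Expected differing sites = pL ≈ 0.582875 × 1951 = 1137.189125 ≈ 1137.

1137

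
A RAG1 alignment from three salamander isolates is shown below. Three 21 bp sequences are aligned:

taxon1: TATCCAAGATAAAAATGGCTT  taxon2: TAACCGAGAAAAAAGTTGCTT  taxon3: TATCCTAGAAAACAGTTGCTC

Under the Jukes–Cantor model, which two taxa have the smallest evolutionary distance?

taxon1–taxon2: 5/21 differ, p = 0.238, d = 0.286.
taxon1–taxon3: 6/21 differ, p = 0.286, d = 0.360.
taxon2–taxon3: 4/21 differ, p = 0.190, d = 0.220.
The smallest distance is between taxon2 and taxon3.

taxon2 and taxon3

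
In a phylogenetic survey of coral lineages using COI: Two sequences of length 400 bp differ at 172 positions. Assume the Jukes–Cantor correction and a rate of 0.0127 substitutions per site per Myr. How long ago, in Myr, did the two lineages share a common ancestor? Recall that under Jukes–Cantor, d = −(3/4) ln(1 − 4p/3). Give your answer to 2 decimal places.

p = 172/400 = 0.43.
d = −(3/4) ln(1 − 4p/3) = −0.75 ln(1 − 0.573333) = −0.75 ln(0.426667)
  = −0.75 × (-0.851751) = 0.638813 substitutions/site.
Under a molecular clock d = 2μt, so t = d/(2μ) = 0.638813 / (2 × 0.0127) = 25.15 Myr.

25.15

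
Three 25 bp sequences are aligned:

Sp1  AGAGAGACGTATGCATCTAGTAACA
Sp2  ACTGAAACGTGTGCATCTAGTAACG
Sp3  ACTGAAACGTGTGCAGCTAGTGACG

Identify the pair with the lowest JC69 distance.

Sp2 and Sp3

Sp1–Sp2: 5/25 differ, p = 0.200, d = 0.233.
Sp1–Sp3: 7/25 differ, p = 0.280, d = 0.351.
Sp2–Sp3: 2/25 differ, p = 0.080, d = 0.085.
The smallest distance is between Sp2 and Sp3.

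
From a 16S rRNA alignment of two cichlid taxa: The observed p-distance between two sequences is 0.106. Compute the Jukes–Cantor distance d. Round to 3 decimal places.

0.114

d = −(3/4) ln(1 − 4p/3) = −0.75 ln(1 − 0.141333) = −0.75 ln(0.858667)
  = −0.75 × (-0.152374) = 0.114281 substitutions/site.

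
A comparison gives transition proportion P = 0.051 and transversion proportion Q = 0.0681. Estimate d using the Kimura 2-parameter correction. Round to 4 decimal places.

0.1298

Under the Kimura two-parameter model, d = −½ ln(1 − 2P − Q) − ¼ ln(1 − 2Q).
1 − 2P − Q = 0.8299, giving −½ ln(0.8299) = 0.093225.
1 − 2Q = 0.8638, giving −¼ ln(0.8638) = 0.036604.
d = 0.093225 + 0.036604 = 0.129829.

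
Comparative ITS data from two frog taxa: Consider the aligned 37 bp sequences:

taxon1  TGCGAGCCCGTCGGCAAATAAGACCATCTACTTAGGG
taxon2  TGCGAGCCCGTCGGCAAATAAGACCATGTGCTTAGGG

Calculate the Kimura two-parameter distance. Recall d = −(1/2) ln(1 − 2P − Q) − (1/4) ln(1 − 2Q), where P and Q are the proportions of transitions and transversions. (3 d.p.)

0.056

Of 37 sites, 1 differences are transitions and 1 are transversions, so P = 1/37 ≈ 0.027027 and Q = 1/37 ≈ 0.027027.
Under the Kimura two-parameter model, d = −½ ln(1 − 2P − Q) − ¼ ln(1 − 2Q).
1 − 2P − Q = 0.918919, giving −½ ln(0.918919) = 0.042279.
1 − 2Q = 0.945946, giving −¼ ln(0.945946) = 0.013892.
d = 0.042279 + 0.013892 = 0.056171.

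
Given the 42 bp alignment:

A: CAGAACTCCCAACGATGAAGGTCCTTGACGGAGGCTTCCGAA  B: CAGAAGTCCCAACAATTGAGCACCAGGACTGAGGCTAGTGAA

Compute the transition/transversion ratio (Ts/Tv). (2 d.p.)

Transitions are A↔G and C↔T; transversions are all other mismatches.
Transitions: 3. Transversions: 9.
R = 3/9 = 0.333333… ≈ 0.33 (to 2 d.p.).

0.33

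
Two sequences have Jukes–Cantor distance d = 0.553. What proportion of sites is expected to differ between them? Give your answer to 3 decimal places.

p = (3/4)(1 − e^(−4d/3)) = 0.75 × (1 − e^(-0.737333)) = 0.75 × (1 − 0.478388) = 0.391209.

0.391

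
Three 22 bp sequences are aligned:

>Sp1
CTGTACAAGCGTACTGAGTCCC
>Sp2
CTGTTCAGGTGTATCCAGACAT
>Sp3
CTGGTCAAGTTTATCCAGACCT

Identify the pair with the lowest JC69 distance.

Sp1–Sp2: 9/22 differ, p = 0.409, d = 0.591.
Sp1–Sp3: 9/22 differ, p = 0.409, d = 0.591.
Sp2–Sp3: 4/22 differ, p = 0.182, d = 0.208.
The smallest distance is between Sp2 and Sp3.

Sp2 and Sp3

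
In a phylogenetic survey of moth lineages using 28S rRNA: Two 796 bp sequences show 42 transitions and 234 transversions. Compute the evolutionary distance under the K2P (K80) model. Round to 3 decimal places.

P = 42/796 ≈ 0.052764 and Q = 234/796 ≈ 0.29397.
Under the Kimura two-parameter model, d = −½ ln(1 − 2P − Q) − ¼ ln(1 − 2Q).
1 − 2P − Q = 0.600502, giving −½ ln(0.600502) = 0.254995.
1 − 2Q = 0.41206, giving −¼ ln(0.41206) = 0.221647.
d = 0.254995 + 0.221647 = 0.476642.

0.477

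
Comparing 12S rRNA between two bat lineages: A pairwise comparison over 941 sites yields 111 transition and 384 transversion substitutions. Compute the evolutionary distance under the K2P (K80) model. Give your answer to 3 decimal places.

P = 111/941 ≈ 0.11796 and Q = 384/941 ≈ 0.408077.
Under the Kimura two-parameter model, d = −½ ln(1 − 2P − Q) − ¼ ln(1 − 2Q).
1 − 2P − Q = 0.356003, giving −½ ln(0.356003) = 0.516408.
1 − 2Q = 0.183846, giving −¼ ln(0.183846) = 0.423414.
d = 0.516408 + 0.423414 = 0.939822.

0.940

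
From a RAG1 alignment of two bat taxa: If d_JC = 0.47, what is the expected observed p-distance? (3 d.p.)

0.349

p = (3/4)(1 − e^(−4d/3)) = 0.75 × (1 − e^(-0.626667)) = 0.75 × (1 − 0.534370) = 0.349223.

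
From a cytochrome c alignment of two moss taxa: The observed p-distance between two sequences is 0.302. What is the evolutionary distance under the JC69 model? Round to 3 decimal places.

d = −(3/4) ln(1 − 4p/3) = −0.75 ln(1 − 0.402667) = −0.75 ln(0.597333)
  = −0.75 × (-0.515281) = 0.386461 substitutions/site.

0.386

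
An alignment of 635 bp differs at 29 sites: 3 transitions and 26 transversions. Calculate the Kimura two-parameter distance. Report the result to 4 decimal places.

P = 3/635 ≈ 0.004724 and Q = 26/635 ≈ 0.040945.
Under the Kimura two-parameter model, d = −½ ln(1 − 2P − Q) − ¼ ln(1 − 2Q).
1 − 2P − Q = 0.949607, giving −½ ln(0.949607) = 0.025854.
1 − 2Q = 0.91811, giving −¼ ln(0.91811) = 0.021360.
d = 0.025854 + 0.021360 = 0.047214.

0.0472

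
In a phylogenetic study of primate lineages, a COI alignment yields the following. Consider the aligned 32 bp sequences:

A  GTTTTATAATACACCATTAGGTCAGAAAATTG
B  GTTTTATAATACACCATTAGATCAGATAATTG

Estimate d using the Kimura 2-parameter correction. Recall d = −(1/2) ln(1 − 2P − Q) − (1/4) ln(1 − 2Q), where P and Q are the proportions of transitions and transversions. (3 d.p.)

Of 32 sites, 1 differences are transitions and 1 are transversions, so P = 1/32 = 0.03125 and Q = 1/32 = 0.03125.
Under the Kimura two-parameter model, d = −½ ln(1 − 2P − Q) − ¼ ln(1 − 2Q).
1 − 2P − Q = 0.90625, giving −½ ln(0.90625) = 0.049220.
1 − 2Q = 0.9375, giving −¼ ln(0.9375) = 0.016135.
d = 0.049220 + 0.016135 = 0.065355.

0.065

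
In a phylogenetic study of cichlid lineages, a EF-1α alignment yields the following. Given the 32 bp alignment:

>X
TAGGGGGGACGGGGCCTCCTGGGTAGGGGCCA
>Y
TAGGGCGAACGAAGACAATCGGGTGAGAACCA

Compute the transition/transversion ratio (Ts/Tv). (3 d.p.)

Transitions are A↔G and C↔T; transversions are all other mismatches.
Transitions: 9. Transversions: 4.
R = 9/4 = 2.250.

2.250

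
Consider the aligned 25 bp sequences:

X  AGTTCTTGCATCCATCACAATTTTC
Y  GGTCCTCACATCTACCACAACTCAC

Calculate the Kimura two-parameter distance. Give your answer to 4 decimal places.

0.5906

Of 25 sites, 8 differences are transitions and 1 are transversions, so P = 8/25 = 0.32 and Q = 1/25 = 0.04.
Under the Kimura two-parameter model, d = −½ ln(1 − 2P − Q) − ¼ ln(1 − 2Q).
1 − 2P − Q = 0.32, giving −½ ln(0.32) = 0.569717.
1 − 2Q = 0.92, giving −¼ ln(0.92) = 0.020845.
d = 0.569717 + 0.020845 = 0.590562.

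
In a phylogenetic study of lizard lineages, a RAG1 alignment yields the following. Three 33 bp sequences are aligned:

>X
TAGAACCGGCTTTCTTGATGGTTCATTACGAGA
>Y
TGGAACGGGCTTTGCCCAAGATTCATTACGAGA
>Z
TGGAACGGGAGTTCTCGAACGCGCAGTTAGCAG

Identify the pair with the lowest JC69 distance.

X and Y

X–Y: 8/33 differ, p = 0.242, d = 0.293.
X–Z: 15/33 differ, p = 0.455, d = 0.699.
Y–Z: 15/33 differ, p = 0.455, d = 0.699.
The smallest distance is between X and Y.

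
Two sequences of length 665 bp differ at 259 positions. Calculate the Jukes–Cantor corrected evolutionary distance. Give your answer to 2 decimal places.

p = 259/665 ≈ 0.389474.
d = −(3/4) ln(1 − 4p/3) = −0.75 ln(1 − 0.519299) = −0.75 ln(0.480701)
  = −0.75 × (-0.732510) = 0.549383 substitutions/site.

0.55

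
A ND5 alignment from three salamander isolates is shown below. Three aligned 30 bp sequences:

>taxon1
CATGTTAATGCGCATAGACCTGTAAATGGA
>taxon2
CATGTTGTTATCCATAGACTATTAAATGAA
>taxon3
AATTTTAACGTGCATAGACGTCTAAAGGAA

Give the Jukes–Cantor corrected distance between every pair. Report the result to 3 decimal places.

taxon1–taxon2: 9/30 sites differ → p = 0.3, d = −0.75 ln(1 − 0.4) = 0.383119 ≈ 0.383.
taxon1–taxon3: 8/30 sites differ → p ≈ 0.266667, d = −0.75 ln(1 − 0.355556) = 0.329526 ≈ 0.330.
taxon2–taxon3: 11/30 sites differ → p ≈ 0.366667, d = −0.75 ln(1 − 0.488889) = 0.503376 ≈ 0.503.

d(taxon1,taxon2) = 0.383, d(taxon1,taxon3) = 0.330, d(taxon2,taxon3) = 0.503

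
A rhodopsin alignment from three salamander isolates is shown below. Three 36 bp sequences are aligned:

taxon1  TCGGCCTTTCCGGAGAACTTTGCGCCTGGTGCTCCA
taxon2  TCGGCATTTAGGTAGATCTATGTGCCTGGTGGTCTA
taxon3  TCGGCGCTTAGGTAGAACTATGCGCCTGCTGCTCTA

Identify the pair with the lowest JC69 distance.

taxon2 and taxon3

taxon1–taxon2: 9/36 differ, p = 0.250, d = 0.304.
taxon1–taxon3: 8/36 differ, p = 0.222, d = 0.264.
taxon2–taxon3: 6/36 differ, p = 0.167, d = 0.188.
The smallest distance is between taxon2 and taxon3.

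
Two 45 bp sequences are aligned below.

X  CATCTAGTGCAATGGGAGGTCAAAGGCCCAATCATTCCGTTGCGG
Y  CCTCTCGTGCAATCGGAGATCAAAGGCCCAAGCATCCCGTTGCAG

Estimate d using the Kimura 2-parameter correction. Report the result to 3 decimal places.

0.175

Of 45 sites, 3 differences are transitions and 4 are transversions, so P = 3/45 ≈ 0.066667 and Q = 4/45 ≈ 0.088889.
Under the Kimura two-parameter model, d = −½ ln(1 − 2P − Q) − ¼ ln(1 − 2Q).
1 − 2P − Q = 0.777777, giving −½ ln(0.777777) = 0.125658.
1 − 2Q = 0.822222, giving −¼ ln(0.822222) = 0.048936.
d = 0.125658 + 0.048936 = 0.174594.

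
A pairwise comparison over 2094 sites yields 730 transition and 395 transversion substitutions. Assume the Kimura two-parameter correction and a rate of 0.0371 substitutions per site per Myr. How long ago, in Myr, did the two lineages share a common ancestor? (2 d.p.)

16.22

P = 730/2094 ≈ 0.348615 and Q = 395/2094 ≈ 0.188634.
Under the Kimura two-parameter model, d = −½ ln(1 − 2P − Q) − ¼ ln(1 − 2Q).
1 − 2P − Q = 0.114136, giving −½ ln(0.114136) = 1.085182.
1 − 2Q = 0.622732, giving −¼ ln(0.622732) = 0.118410.
d = 1.085182 + 0.118410 = 1.203592.
Under a molecular clock d = 2μt, so t = d/(2μ) = 1.203592 / (2 × 0.0371) = 16.22 Myr.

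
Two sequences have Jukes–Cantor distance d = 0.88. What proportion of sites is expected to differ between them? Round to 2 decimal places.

0.52

p = (3/4)(1 − e^(−4d/3)) = 0.75 × (1 − e^(-1.173333)) = 0.75 × (1 − 0.309334) = 0.518000.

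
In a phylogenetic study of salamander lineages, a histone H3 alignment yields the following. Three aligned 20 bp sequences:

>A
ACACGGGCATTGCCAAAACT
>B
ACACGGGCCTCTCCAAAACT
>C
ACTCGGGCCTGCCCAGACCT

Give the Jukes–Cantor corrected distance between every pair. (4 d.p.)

d(A,B) = 0.1674, d(A,C) = 0.3831, d(B,C) = 0.3041

A–B: 3/20 sites differ → p = 0.15, d = −0.75 ln(1 − 0.2) = 0.167358 ≈ 0.1674.
A–C: 6/20 sites differ → p = 0.3, d = −0.75 ln(1 − 0.4) = 0.383119 ≈ 0.3831.
B–C: 5/20 sites differ → p = 0.25, d = −0.75 ln(1 − 0.333333) = 0.304098 ≈ 0.3041.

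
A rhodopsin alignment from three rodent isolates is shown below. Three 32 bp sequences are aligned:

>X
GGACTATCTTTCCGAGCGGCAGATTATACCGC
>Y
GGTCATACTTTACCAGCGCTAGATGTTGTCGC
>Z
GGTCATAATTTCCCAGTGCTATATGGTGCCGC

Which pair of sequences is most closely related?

X–Y: 12/32 differ, p = 0.375, d = 0.520.
X–Z: 13/32 differ, p = 0.406, d = 0.585.
Y–Z: 6/32 differ, p = 0.188, d = 0.216.
The smallest distance is between Y and Z.

Y and Z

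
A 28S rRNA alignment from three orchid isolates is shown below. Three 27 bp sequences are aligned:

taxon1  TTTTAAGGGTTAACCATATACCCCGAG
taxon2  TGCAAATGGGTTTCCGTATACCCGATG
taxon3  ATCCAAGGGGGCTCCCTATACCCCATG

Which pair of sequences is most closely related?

taxon1–taxon2: 11/27 differ, p = 0.407, d = 0.588.
taxon1–taxon3: 10/27 differ, p = 0.370, d = 0.511.
taxon2–taxon3: 8/27 differ, p = 0.296, d = 0.377.
The smallest distance is between taxon2 and taxon3.

taxon2 and taxon3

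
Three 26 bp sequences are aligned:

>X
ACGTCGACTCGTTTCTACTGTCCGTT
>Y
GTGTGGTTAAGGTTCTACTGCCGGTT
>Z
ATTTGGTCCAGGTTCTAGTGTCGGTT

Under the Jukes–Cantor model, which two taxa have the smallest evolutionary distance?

Y and Z

X–Y: 10/26 differ, p = 0.385, d = 0.539.
X–Z: 9/26 differ, p = 0.346, d = 0.464.
Y–Z: 6/26 differ, p = 0.231, d = 0.276.
The smallest distance is between Y and Z.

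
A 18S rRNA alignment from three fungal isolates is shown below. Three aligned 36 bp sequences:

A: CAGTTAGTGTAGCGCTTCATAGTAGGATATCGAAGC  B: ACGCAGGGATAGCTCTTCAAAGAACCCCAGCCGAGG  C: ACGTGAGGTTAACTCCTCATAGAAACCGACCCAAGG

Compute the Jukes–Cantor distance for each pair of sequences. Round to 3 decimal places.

d(A,B) = 0.824, d(A,C) = 0.673, d(B,C) = 0.392

A–B: 18/36 sites differ → p = 0.5, d = −0.75 ln(1 − 0.666667) = 0.823960 ≈ 0.824.
A–C: 16/36 sites differ → p ≈ 0.444444, d = −0.75 ln(1 − 0.592592) = 0.673455 ≈ 0.673.
B–C: 11/36 sites differ → p ≈ 0.305556, d = −0.75 ln(1 − 0.407408) = 0.392437 ≈ 0.392.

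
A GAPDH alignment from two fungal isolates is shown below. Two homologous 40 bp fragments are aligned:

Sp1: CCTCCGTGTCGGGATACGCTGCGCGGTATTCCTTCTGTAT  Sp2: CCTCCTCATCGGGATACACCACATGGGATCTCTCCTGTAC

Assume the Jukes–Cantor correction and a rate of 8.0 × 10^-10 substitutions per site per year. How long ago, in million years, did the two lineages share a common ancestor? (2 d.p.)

The sequences differ at 13 of 40 sites, so p = 13/40 = 0.325.
d = −(3/4) ln(1 − 4p/3) = −0.75 ln(1 − 0.433333) = −0.75 ln(0.566667)
  = −0.75 × (-0.567983) = 0.425987 substitutions/site.
Under a molecular clock d = 2μt, so t = d/(2μ) = 0.425987 / (2 × 8.0 × 10^-10) = 266.24 million years.

266.24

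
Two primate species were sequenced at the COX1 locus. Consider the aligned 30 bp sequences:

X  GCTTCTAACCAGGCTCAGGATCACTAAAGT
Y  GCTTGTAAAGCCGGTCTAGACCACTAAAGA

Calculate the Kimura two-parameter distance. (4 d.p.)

Of 30 sites, 2 differences are transitions and 8 are transversions, so P = 2/30 ≈ 0.066667 and Q = 8/30 ≈ 0.266667.
Under the Kimura two-parameter model, d = −½ ln(1 − 2P − Q) − ¼ ln(1 − 2Q).
1 − 2P − Q = 0.599999, giving −½ ln(0.599999) = 0.255414.
1 − 2Q = 0.466666, giving −¼ ln(0.466666) = 0.190535.
d = 0.255414 + 0.190535 = 0.445949.

0.4459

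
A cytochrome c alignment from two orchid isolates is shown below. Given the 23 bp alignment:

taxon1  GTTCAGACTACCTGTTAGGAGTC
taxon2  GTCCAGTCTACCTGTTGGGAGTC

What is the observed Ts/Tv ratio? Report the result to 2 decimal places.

2.00

Transitions are A↔G and C↔T; transversions are all other mismatches.
Transitions: 2. Transversions: 1.
R = 2/1 = 2.00.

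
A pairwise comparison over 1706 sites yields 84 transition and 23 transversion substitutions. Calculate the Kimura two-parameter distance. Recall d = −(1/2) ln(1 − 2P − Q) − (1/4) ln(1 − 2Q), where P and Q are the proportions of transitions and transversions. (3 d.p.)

0.066

P = 84/1706 ≈ 0.049238 and Q = 23/1706 ≈ 0.013482.
Under the Kimura two-parameter model, d = −½ ln(1 − 2P − Q) − ¼ ln(1 − 2Q).
1 − 2P − Q = 0.888042, giving −½ ln(0.888042) = 0.059368.
1 − 2Q = 0.973036, giving −¼ ln(0.973036) = 0.006834.
d = 0.059368 + 0.006834 = 0.066202.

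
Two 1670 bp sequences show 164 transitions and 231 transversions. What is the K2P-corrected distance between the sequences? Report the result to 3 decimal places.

0.285

P = 164/1670 ≈ 0.098204 and Q = 231/1670 ≈ 0.138323.
Under the Kimura two-parameter model, d = −½ ln(1 − 2P − Q) − ¼ ln(1 − 2Q).
1 − 2P − Q = 0.665269, giving −½ ln(0.665269) = 0.203782.
1 − 2Q = 0.723354, giving −¼ ln(0.723354) = 0.080964.
d = 0.203782 + 0.080964 = 0.284746.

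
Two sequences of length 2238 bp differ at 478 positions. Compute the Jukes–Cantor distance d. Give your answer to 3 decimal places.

p = 478/2238 ≈ 0.213584.
d = −(3/4) ln(1 − 4p/3) = −0.75 ln(1 − 0.284779) = −0.75 ln(0.715221)
  = −0.75 × (-0.335164) = 0.251373 substitutions/site.

0.251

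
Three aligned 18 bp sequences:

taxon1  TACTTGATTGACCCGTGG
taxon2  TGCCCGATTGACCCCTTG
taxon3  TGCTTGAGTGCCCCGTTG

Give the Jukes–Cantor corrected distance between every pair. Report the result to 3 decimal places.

taxon1–taxon2: 5/18 sites differ → p ≈ 0.277778, d = −0.75 ln(1 − 0.370371) = 0.346968 ≈ 0.347.
taxon1–taxon3: 4/18 sites differ → p ≈ 0.222222, d = −0.75 ln(1 − 0.296296) = 0.263548 ≈ 0.264.
taxon2–taxon3: 5/18 sites differ → p ≈ 0.277778, d = −0.75 ln(1 − 0.370371) = 0.346968 ≈ 0.347.

d(taxon1,taxon2) = 0.347, d(taxon1,taxon3) = 0.264, d(taxon2,taxon3) = 0.347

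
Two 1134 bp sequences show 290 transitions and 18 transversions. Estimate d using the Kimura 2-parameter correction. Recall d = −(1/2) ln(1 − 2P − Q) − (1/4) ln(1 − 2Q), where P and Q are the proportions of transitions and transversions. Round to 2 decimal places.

P = 290/1134 ≈ 0.255732 and Q = 18/1134 ≈ 0.015873.
Under the Kimura two-parameter model, d = −½ ln(1 − 2P − Q) − ¼ ln(1 − 2Q).
1 − 2P − Q = 0.472663, giving −½ ln(0.472663) = 0.374686.
1 − 2Q = 0.968254, giving −¼ ln(0.968254) = 0.008065.
d = 0.374686 + 0.008065 = 0.382751.

0.38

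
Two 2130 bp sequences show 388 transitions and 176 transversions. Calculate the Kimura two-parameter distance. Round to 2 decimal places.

P = 388/2130 ≈ 0.18216 and Q = 176/2130 ≈ 0.082629.
Under the Kimura two-parameter model, d = −½ ln(1 − 2P − Q) − ¼ ln(1 − 2Q).
1 − 2P − Q = 0.553051, giving −½ ln(0.553051) = 0.296153.
1 − 2Q = 0.834742, giving −¼ ln(0.834742) = 0.045158.
d = 0.296153 + 0.045158 = 0.341311.

0.34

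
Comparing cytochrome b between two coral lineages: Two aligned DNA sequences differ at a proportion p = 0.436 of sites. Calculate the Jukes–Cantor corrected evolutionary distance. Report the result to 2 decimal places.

0.65

d = −(3/4) ln(1 − 4p/3) = −0.75 ln(1 − 0.581333) = −0.75 ln(0.418667)
  = −0.75 × (-0.870679) = 0.653009 substitutions/site.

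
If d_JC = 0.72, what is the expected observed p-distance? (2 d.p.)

p = (3/4)(1 − e^(−4d/3)) = 0.75 × (1 − e^(-0.96)) = 0.75 × (1 − 0.382893) = 0.462830.

0.46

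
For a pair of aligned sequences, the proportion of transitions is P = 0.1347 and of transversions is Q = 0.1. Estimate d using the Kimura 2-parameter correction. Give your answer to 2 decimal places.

0.29

Under the Kimura two-parameter model, d = −½ ln(1 − 2P − Q) − ¼ ln(1 − 2Q).
1 − 2P − Q = 0.6306, giving −½ ln(0.6306) = 0.230542.
1 − 2Q = 0.8, giving −¼ ln(0.8) = 0.055786.
d = 0.230542 + 0.055786 = 0.286328.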